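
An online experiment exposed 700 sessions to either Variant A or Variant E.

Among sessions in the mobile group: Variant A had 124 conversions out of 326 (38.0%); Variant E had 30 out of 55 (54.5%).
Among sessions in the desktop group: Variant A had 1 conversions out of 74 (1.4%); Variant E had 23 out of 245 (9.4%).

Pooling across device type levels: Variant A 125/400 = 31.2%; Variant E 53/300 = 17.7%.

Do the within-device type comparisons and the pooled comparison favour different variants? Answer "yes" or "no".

Within each device type level (mobile 38.0% vs 54.5%; desktop 1.4% vs 9.4%), Variant E has the higher rate every time. Pooled: 31.2% vs 17.7% — Variant A has the higher rate overall. The two comparisons disagree.

yes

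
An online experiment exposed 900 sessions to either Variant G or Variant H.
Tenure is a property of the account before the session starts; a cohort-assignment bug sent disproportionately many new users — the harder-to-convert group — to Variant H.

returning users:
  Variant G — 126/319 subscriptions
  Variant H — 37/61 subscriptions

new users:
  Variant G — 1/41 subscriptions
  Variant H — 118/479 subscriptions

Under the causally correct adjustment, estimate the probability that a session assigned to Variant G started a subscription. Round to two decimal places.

0.18

Nothing the variant does changes user tenure; the imbalance is an allocation artefact. With user tenure also predicting the outcome, the pooled figure is confounded, and the within-stratum comparison is the causal one.
Standardising Variant G to the population user tenure mix: 0.422·126/319 + 0.578·1/41 = 0.181.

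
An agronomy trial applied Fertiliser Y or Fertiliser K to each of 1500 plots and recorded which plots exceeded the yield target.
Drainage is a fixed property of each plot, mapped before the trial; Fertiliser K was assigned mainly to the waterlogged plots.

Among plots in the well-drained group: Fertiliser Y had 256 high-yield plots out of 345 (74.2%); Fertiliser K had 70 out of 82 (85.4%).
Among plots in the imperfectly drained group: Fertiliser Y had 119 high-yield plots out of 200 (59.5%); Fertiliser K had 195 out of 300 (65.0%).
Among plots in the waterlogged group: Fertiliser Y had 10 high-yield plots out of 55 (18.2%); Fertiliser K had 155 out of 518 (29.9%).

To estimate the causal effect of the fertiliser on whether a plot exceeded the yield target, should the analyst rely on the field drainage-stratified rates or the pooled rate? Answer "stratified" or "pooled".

stratified

The imbalance in field drainage arose from how plots were allocated, not from anything the fertiliser did; and field drainage independently affects the outcome. The pooled gap is confounded — condition on field drainage.
Within each level — well-drained: 74.2% vs 85.4%; imperfectly drained: 59.5% vs 65.0%; waterlogged: 18.2% vs 29.9% — Fertiliser K is higher every time.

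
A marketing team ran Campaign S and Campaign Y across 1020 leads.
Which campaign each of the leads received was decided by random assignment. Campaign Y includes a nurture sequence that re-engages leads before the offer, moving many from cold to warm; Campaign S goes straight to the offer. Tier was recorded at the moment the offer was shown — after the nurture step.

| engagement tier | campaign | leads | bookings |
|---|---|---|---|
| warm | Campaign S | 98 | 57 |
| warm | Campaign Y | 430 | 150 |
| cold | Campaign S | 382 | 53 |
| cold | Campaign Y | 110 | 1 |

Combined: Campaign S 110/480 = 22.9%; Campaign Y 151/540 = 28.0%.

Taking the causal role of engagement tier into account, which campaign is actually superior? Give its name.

Within every engagement tier level Campaign S has the higher rate, yet pooled Campaign Y does — Simpson's reversal.
The distribution of engagement tier is itself part of what the campaign does — it is an intermediate outcome. Holding it fixed would remove that part of the effect; the total effect is the pooled difference.
Pooled: Campaign S 22.9% vs Campaign Y 28.0%; Campaign Y is higher overall.

Campaign Y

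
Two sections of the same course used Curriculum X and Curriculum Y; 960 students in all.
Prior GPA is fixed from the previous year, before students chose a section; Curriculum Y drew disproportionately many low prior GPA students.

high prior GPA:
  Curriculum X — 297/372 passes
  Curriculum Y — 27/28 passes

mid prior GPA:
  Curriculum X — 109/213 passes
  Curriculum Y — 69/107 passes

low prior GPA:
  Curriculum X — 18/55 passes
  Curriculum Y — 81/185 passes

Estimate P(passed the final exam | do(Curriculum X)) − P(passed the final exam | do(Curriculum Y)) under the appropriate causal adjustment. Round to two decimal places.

-0.14

Within every prior GPA band level Curriculum Y has the higher rate, yet pooled Curriculum X does — Simpson's reversal.
The imbalance in prior GPA band arose from how students were allocated, not from anything the teaching method did; and prior GPA band independently affects the outcome. The pooled gap is confounded — condition on prior GPA band.
Adjusting over the population distribution of prior GPA band: 0.417·(0.798−0.964) + 0.333·(0.512−0.645) + 0.250·(0.327−0.438) = -0.141.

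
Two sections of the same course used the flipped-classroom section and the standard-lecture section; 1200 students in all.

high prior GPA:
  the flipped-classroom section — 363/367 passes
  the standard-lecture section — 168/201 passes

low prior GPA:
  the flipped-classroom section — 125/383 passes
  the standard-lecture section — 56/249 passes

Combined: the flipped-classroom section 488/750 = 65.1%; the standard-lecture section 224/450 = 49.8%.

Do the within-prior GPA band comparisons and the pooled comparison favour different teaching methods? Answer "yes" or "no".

no

Within each prior GPA band level (high prior GPA 98.9% vs 83.6%; low prior GPA 32.6% vs 22.5%), the flipped-classroom section has the higher rate every time. Pooled: 65.1% vs 49.8% — the flipped-classroom section has the higher rate overall. They agree.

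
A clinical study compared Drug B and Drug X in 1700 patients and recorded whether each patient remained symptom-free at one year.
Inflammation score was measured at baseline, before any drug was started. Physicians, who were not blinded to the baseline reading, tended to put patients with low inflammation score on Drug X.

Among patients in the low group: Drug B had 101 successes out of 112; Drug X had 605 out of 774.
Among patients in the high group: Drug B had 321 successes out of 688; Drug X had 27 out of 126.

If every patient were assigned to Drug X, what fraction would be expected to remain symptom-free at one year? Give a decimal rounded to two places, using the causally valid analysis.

The inflammation score-specific comparison favours Drug B throughout, but the pooled figures favour Drug X. The question is whether to condition on inflammation score.
Here inflammation score is a common cause — it drives both which drug a case falls under and the outcome. The crude comparison mixes populations; the stratum-specific rates are the causally relevant ones.
Standardising Drug X to the population inflammation score mix: 0.521·605/774 + 0.479·27/126 = 0.510.

0.51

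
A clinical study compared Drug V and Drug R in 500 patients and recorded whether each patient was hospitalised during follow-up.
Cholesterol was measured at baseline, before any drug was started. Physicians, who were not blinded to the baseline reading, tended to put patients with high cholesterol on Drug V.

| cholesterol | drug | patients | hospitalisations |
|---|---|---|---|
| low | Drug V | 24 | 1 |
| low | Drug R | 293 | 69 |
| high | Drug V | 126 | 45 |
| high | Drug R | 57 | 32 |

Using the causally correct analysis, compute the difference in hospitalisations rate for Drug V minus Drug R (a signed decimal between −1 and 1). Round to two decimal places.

Cholesterol is set before the drug has any effect — it is not caused by the drug — and it independently drives the outcome. That makes it a confounder, so the causal comparison is within cholesterol levels.
Adjusting over the population distribution of cholesterol: 0.634·(0.042−0.235) + 0.366·(0.357−0.561) = -0.198.

-0.20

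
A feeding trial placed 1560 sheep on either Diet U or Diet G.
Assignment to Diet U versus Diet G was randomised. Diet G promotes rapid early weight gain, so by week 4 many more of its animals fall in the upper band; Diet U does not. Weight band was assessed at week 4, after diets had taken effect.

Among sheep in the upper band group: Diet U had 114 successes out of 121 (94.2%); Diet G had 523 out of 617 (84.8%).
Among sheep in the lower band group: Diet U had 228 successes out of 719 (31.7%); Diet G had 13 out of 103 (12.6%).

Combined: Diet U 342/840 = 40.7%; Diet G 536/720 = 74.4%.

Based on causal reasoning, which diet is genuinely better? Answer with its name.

Because the diet influences week-4 weight band, week-4 weight band is a post-treatment mediator, not a confounder. Stratifying on it would bias the estimate; the causal effect is the crude pooled difference.
Pooled: Diet U 40.7% vs Diet G 74.4%; Diet G is higher overall.

Diet G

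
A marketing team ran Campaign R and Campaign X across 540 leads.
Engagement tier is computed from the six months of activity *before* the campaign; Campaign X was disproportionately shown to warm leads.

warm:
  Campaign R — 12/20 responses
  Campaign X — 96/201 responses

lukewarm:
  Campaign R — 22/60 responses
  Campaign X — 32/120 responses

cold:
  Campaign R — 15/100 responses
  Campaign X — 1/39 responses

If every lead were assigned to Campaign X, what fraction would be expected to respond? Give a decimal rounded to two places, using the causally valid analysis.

0.29

Engagement tier is set before the campaign has any effect — it is not caused by the campaign — and it independently drives the outcome. That makes it a confounder, so the causal comparison is within engagement tier levels.
Standardising Campaign X to the population engagement tier mix: 0.409·96/201 + 0.333·32/120 + 0.257·1/39 = 0.291.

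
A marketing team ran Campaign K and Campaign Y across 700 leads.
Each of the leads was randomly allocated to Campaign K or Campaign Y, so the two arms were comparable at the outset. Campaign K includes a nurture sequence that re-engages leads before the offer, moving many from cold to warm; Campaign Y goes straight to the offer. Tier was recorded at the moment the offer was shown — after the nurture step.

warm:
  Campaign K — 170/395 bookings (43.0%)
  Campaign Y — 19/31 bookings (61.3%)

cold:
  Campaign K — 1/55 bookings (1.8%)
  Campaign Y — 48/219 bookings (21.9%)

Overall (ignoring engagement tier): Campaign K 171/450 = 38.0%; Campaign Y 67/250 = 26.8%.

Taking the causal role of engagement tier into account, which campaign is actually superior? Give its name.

The engagement tier-specific comparison favours Campaign Y throughout, but the pooled figures favour Campaign K. The question is whether to condition on engagement tier.
Engagement tier is recorded after the campaign and is itself shifted by it — it sits on the causal path from campaign to outcome. Conditioning on a mediator would strip out part of the effect we want; the pooled comparison gives the total causal effect.
Pooled: Campaign K 38.0% vs Campaign Y 26.8%; Campaign K is higher overall.

Campaign K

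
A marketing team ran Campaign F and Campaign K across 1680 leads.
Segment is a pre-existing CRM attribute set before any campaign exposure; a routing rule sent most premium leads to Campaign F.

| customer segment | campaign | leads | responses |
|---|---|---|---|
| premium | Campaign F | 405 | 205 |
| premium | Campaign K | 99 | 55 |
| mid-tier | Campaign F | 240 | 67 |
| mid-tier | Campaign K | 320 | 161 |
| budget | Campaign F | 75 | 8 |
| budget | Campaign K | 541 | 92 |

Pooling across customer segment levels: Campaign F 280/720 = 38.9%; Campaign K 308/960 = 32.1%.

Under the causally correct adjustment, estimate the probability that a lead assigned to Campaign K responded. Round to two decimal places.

The customer segment-specific comparison favours Campaign K throughout, but the pooled figures favour Campaign F. The question is whether to condition on customer segment.
Customer segment differs across campaigns for reasons unrelated to any effect of the campaign itself, and it separately predicts the outcome — a classic confounder. We must compare within customer segment levels.
Standardising Campaign K to the population customer segment mix: 0.300·55/99 + 0.333·161/320 + 0.367·92/541 = 0.397.

0.40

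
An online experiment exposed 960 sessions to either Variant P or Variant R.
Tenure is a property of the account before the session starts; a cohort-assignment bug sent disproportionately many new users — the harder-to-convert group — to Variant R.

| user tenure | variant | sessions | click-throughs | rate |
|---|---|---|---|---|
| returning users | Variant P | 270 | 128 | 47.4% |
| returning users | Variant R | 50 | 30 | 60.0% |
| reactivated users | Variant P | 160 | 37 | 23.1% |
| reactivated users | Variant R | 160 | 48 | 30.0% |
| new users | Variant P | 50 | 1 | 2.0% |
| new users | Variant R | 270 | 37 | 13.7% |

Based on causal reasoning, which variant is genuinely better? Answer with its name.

Variant R

The stratified and pooled comparisons disagree (Variant R wins within each user tenure; Variant P wins overall), so the answer turns on the causal role of user tenure.
User tenure is set before the variant has any effect — it is not caused by the variant — and it independently drives the outcome. That makes it a confounder, so the causal comparison is within user tenure levels.
Within each level — returning users: 47.4% vs 60.0%; reactivated users: 23.1% vs 30.0%; new users: 2.0% vs 13.7% — Variant R is higher every time.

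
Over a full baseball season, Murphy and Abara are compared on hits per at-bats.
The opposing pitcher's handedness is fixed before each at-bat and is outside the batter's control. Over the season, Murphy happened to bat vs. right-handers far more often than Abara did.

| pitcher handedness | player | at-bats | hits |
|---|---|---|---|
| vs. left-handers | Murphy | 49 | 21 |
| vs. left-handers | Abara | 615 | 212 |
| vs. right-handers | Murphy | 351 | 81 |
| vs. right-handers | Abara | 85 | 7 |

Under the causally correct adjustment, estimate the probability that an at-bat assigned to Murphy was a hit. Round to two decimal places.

0.35

Pitcher handedness satisfies the back-door criterion: it is not a descendant of the player, and it blocks the spurious path from player to outcome. Adjusting for it (i.e., using the within-pitcher handedness rates) gives the causal effect.
Standardising Murphy to the population pitcher handedness mix: 0.604·21/49 + 0.396·81/351 = 0.350.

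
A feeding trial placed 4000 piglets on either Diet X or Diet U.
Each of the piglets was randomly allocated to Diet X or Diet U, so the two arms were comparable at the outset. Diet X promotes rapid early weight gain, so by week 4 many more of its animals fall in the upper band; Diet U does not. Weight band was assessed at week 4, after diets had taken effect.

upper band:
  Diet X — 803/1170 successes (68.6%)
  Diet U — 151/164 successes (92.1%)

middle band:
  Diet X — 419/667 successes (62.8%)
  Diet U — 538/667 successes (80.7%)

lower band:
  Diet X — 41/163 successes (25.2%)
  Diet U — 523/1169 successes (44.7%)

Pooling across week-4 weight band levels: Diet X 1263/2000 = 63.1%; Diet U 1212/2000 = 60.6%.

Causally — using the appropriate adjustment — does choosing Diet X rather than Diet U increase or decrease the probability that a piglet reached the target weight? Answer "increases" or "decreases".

The stratified and pooled comparisons disagree (Diet U wins within each week-4 weight band; Diet X wins overall), so the answer turns on the causal role of week-4 weight band.
Week-4 weight band here is a post-treatment variable shaped by the diet; conditioning on it would introduce bias rather than remove it. The overall comparison is the causal one.
Pooled: Diet X 63.1% vs Diet U 60.6%; Diet X is higher overall.

increases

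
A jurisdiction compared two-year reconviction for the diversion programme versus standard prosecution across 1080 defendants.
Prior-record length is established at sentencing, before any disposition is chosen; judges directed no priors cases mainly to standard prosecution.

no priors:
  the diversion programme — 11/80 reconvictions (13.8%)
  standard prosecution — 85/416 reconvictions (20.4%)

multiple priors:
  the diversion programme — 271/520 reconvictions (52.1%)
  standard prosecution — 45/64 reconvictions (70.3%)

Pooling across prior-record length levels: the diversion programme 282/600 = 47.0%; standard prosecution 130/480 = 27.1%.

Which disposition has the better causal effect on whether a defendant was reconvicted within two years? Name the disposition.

The stratified and pooled comparisons disagree (the diversion programme wins within each prior-record length; standard prosecution wins overall), so the answer turns on the causal role of prior-record length.
Here prior-record length is a common cause — it drives both which disposition a case falls under and the outcome. The crude comparison mixes populations; the stratum-specific rates are the causally relevant ones.
Within each level — no priors: 13.8% vs 20.4%; multiple priors: 52.1% vs 70.3% — the diversion programme is lower every time.

the diversion programme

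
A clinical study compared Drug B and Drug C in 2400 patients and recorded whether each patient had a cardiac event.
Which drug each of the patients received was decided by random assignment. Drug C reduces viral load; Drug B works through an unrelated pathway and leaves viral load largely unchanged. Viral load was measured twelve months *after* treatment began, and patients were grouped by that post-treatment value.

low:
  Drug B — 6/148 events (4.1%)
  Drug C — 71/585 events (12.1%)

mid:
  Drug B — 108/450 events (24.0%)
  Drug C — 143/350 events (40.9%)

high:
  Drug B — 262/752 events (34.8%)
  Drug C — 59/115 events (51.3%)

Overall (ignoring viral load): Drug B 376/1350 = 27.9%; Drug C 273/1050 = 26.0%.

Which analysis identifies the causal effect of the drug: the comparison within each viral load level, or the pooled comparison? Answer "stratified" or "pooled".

pooled

The stratified and pooled comparisons disagree (Drug B wins within each viral load; Drug C wins overall), so the answer turns on the causal role of viral load.
Viral load is recorded after the drug and is itself shifted by it — it sits on the causal path from drug to outcome. Conditioning on a mediator would strip out part of the effect we want; the pooled comparison gives the total causal effect.
Pooled: Drug B 27.9% vs Drug C 26.0%; Drug C is lower overall.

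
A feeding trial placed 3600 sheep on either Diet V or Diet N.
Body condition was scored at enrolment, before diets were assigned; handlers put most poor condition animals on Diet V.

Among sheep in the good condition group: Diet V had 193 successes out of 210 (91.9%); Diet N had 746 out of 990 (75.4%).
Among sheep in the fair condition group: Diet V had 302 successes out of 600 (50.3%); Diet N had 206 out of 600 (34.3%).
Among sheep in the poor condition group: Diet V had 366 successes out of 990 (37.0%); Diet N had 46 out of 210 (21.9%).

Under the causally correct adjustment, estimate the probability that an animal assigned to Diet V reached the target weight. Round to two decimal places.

0.60

Diet V is higher inside every starting body condition stratum but Diet N is higher in aggregate. Whether to stratify depends on how starting body condition relates to the diet.
Here starting body condition is a common cause — it drives both which diet a case falls under and the outcome. The crude comparison mixes populations; the stratum-specific rates are the causally relevant ones.
Standardising Diet V to the population starting body condition mix: 0.333·193/210 + 0.333·302/600 + 0.333·366/990 = 0.597.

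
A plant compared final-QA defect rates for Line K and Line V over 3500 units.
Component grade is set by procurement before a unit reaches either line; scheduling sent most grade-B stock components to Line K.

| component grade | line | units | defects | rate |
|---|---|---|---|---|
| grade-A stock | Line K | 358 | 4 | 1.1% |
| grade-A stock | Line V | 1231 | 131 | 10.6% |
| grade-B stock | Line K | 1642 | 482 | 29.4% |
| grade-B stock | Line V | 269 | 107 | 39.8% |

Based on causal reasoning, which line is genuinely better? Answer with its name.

The component grade-specific comparison favours Line K throughout, but the pooled figures favour Line V. The question is whether to condition on component grade.
Component grade is set before the line has any effect — it is not caused by the line — and it independently drives the outcome. That makes it a confounder, so the causal comparison is within component grade levels.
Within each level — grade-A stock: 1.1% vs 10.6%; grade-B stock: 29.4% vs 39.8% — Line K is lower every time.

Line K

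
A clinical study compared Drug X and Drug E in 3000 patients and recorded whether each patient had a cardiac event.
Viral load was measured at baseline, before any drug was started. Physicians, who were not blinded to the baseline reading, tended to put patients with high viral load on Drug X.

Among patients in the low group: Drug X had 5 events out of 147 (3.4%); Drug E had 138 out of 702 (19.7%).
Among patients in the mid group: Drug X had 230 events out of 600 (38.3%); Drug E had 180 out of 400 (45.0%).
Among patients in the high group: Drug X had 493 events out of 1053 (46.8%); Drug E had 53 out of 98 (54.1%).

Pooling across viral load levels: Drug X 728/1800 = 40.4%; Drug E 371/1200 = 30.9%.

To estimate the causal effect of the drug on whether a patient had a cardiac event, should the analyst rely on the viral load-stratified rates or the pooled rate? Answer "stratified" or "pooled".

Viral load is set before the drug has any effect — it is not caused by the drug — and it independently drives the outcome. That makes it a confounder, so the causal comparison is within viral load levels.
Within each level — low: 3.4% vs 19.7%; mid: 38.3% vs 45.0%; high: 46.8% vs 54.1% — Drug X is lower every time.

stratified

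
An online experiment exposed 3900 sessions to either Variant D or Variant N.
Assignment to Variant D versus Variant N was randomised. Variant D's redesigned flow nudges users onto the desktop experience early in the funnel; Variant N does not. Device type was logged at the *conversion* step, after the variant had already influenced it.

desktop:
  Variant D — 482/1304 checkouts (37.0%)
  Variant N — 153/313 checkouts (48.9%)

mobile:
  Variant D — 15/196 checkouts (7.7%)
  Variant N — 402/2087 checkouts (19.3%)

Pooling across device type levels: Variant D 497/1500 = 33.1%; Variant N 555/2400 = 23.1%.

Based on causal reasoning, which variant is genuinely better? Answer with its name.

The distribution of device type is itself part of what the variant does — it is an intermediate outcome. Holding it fixed would remove that part of the effect; the total effect is the pooled difference.
Pooled: Variant D 33.1% vs Variant N 23.1%; Variant D is higher overall.

Variant D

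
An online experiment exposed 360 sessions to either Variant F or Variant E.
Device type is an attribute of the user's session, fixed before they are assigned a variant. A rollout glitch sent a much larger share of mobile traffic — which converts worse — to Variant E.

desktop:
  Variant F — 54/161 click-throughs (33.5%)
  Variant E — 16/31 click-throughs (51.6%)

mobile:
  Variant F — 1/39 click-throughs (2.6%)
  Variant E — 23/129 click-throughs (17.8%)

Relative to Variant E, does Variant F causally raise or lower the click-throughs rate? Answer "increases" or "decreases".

decreases

Since device type is a pre-existing factor (not a product of the variant) and it affects the outcome on its own, it is a confounder. The stratified rates, not the pooled rate, identify the causal effect.
Within each level — desktop: 33.5% vs 51.6%; mobile: 2.6% vs 17.8% — Variant E is higher every time.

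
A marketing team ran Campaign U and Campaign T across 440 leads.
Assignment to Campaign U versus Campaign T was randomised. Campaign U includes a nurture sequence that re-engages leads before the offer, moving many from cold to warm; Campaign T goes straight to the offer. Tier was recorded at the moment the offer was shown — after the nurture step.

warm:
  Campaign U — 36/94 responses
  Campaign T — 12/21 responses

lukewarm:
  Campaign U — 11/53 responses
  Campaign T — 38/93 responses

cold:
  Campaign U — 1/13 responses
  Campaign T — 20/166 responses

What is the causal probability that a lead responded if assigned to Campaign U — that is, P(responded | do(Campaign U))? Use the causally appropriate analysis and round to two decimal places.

0.30

Engagement tier lies on the pathway campaign → engagement tier → outcome, so adjusting for it blocks the indirect effect. For the total causal effect of campaign, use the unadjusted pooled rates.
So P(outcome | do(Campaign U)) is just the pooled rate for Campaign U: 48/160 = 0.300.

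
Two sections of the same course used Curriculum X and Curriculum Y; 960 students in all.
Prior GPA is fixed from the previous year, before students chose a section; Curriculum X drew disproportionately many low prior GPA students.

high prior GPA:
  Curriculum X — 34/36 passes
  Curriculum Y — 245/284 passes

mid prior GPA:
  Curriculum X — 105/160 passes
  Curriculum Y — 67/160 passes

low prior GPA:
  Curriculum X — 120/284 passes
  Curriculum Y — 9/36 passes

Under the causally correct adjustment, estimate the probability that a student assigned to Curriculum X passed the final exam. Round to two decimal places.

Here prior GPA band is a common cause — it drives both which teaching method a case falls under and the outcome. The crude comparison mixes populations; the stratum-specific rates are the causally relevant ones.
Standardising Curriculum X to the population prior GPA band mix: 0.333·34/36 + 0.333·105/160 + 0.333·120/284 = 0.674.

0.67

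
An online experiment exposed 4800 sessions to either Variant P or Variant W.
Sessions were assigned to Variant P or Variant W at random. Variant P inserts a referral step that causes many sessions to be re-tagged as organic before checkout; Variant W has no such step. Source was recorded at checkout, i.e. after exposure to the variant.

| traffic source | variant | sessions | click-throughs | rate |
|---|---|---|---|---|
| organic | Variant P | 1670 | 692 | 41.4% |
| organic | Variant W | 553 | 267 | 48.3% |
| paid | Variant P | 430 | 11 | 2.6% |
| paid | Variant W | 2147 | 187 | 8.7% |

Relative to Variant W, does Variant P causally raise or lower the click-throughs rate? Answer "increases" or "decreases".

increases

Traffic source is downstream of the variant. One should not condition on a consequence of treatment, so the overall rates are the right comparison.
Pooled: Variant P 33.5% vs Variant W 16.8%; Variant P is higher overall.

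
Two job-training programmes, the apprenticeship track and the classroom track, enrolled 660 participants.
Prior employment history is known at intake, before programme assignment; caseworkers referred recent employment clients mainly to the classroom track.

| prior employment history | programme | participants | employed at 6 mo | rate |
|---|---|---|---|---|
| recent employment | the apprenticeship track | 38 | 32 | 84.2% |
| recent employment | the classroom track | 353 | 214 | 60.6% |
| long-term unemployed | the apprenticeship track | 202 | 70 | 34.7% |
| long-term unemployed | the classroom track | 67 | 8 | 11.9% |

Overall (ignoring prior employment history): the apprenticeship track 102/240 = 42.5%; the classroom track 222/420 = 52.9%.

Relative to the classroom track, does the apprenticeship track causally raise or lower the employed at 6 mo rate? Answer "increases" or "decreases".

The stratified and pooled comparisons disagree (the apprenticeship track wins within each prior employment history; the classroom track wins overall), so the answer turns on the causal role of prior employment history.
Prior employment history differs across programmes for reasons unrelated to any effect of the programme itself, and it separately predicts the outcome — a classic confounder. We must compare within prior employment history levels.
Within each level — recent employment: 84.2% vs 60.6%; long-term unemployed: 34.7% vs 11.9% — the apprenticeship track is higher every time.

increases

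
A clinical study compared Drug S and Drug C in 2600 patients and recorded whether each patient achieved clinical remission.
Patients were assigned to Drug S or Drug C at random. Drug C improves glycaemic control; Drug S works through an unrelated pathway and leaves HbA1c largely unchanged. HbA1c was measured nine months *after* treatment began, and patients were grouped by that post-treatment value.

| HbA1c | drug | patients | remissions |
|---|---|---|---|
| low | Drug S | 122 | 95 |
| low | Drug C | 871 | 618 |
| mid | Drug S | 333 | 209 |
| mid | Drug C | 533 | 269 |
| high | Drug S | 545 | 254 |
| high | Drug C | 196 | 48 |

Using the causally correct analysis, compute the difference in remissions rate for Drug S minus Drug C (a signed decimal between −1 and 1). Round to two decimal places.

-0.03

HbA1c is downstream of the drug. One should not condition on a consequence of treatment, so the overall rates are the right comparison.
The causal difference is the pooled difference: 0.558 − 0.584 = -0.026.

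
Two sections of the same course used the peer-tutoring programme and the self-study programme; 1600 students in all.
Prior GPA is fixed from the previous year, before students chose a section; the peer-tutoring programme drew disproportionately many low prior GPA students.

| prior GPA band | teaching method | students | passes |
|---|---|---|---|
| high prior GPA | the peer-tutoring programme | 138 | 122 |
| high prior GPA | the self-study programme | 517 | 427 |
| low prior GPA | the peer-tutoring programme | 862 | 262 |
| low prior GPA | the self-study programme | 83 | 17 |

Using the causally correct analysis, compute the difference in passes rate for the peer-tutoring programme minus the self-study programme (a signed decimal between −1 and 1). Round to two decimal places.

+0.08

The prior GPA band-specific comparison favours the peer-tutoring programme throughout, but the pooled figures favour the self-study programme. The question is whether to condition on prior GPA band.
Since prior GPA band is a pre-existing factor (not a product of the teaching method) and it affects the outcome on its own, it is a confounder. The stratified rates, not the pooled rate, identify the causal effect.
Adjusting over the population distribution of prior GPA band: 0.409·(0.884−0.826) + 0.591·(0.304−0.205) = +0.082.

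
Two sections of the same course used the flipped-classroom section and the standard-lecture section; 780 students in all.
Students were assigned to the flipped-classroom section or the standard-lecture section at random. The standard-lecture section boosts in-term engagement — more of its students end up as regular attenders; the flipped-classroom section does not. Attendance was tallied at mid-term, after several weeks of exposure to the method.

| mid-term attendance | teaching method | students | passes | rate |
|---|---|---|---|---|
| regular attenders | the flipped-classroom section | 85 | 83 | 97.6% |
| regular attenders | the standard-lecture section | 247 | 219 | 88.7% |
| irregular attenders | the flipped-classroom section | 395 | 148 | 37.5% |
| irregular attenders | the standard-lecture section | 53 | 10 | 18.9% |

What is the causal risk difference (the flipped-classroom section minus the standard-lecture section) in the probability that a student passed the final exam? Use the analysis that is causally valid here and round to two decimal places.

-0.28

Mid-term attendance is recorded after the teaching method and is itself shifted by it — it sits on the causal path from teaching method to outcome. Conditioning on a mediator would strip out part of the effect we want; the pooled comparison gives the total causal effect.
The causal difference is the pooled difference: 0.481 − 0.763 = -0.282.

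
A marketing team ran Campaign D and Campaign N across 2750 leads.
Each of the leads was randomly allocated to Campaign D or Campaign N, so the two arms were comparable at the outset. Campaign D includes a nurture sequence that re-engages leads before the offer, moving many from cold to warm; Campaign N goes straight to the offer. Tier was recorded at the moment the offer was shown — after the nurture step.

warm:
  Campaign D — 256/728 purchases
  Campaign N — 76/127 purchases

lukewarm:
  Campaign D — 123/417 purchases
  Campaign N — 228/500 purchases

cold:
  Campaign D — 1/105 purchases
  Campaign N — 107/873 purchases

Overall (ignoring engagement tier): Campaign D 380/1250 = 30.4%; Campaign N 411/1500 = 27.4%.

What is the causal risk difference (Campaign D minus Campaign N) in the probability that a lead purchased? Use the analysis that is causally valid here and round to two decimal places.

+0.03

Engagement tier lies on the pathway campaign → engagement tier → outcome, so adjusting for it blocks the indirect effect. For the total causal effect of campaign, use the unadjusted pooled rates.
The causal difference is the pooled difference: 0.304 − 0.274 = +0.030.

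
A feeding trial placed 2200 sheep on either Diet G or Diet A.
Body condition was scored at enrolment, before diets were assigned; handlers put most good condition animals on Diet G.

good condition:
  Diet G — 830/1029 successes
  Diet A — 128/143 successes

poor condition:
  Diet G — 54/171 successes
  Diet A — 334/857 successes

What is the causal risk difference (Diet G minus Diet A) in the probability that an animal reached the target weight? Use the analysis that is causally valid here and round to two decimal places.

-0.08

Diet A is higher inside every starting body condition stratum but Diet G is higher in aggregate. Whether to stratify depends on how starting body condition relates to the diet.
The imbalance in starting body condition arose from how sheep were allocated, not from anything the diet did; and starting body condition independently affects the outcome. The pooled gap is confounded — condition on starting body condition.
Adjusting over the population distribution of starting body condition: 0.533·(0.807−0.895) + 0.467·(0.316−0.390) = -0.082.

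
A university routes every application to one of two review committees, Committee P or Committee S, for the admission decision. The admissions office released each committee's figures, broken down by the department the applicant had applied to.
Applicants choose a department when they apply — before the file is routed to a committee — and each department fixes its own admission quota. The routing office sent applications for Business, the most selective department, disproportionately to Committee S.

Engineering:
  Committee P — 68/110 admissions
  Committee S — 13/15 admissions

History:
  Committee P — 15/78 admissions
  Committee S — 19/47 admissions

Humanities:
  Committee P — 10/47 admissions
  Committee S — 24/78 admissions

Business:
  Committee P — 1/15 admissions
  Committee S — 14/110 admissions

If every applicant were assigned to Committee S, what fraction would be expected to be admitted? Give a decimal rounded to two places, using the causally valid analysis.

0.43

The stratified and pooled comparisons disagree (Committee S wins within each department; Committee P wins overall), so the answer turns on the causal role of department.
Department is set before the review committee has any effect — it is not caused by the review committee — and it independently drives the outcome. That makes it a confounder, so the causal comparison is within department levels.
Standardising Committee S to the population department mix: 0.250·13/15 + 0.250·19/47 + 0.250·24/78 + 0.250·14/110 = 0.426.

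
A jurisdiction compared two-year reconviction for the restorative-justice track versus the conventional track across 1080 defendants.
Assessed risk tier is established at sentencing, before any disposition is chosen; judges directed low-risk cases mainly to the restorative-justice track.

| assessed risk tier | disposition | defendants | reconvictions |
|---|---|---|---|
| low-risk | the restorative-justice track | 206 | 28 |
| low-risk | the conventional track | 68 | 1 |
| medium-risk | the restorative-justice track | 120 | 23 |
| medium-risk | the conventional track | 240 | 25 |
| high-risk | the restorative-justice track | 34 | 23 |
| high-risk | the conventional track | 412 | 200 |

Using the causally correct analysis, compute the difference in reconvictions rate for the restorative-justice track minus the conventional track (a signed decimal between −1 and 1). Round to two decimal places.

the conventional track is lower inside every assessed risk tier stratum but the restorative-justice track is lower in aggregate. Whether to stratify depends on how assessed risk tier relates to the disposition.
Here assessed risk tier is a common cause — it drives both which disposition a case falls under and the outcome. The crude comparison mixes populations; the stratum-specific rates are the causally relevant ones.
Adjusting over the population distribution of assessed risk tier: 0.254·(0.136−0.015) + 0.333·(0.192−0.104) + 0.413·(0.676−0.485) = +0.139.

+0.14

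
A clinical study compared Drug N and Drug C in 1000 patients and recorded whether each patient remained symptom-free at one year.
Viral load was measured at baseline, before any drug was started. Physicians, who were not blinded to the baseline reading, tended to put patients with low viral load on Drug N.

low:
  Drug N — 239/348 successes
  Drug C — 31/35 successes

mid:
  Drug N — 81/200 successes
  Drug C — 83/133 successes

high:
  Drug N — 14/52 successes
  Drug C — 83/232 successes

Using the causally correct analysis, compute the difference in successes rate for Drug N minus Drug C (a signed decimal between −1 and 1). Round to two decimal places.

-0.17

The imbalance in viral load arose from how patients were allocated, not from anything the drug did; and viral load independently affects the outcome. The pooled gap is confounded — condition on viral load.
Adjusting over the population distribution of viral load: 0.383·(0.687−0.886) + 0.333·(0.405−0.624) + 0.284·(0.269−0.358) = -0.174.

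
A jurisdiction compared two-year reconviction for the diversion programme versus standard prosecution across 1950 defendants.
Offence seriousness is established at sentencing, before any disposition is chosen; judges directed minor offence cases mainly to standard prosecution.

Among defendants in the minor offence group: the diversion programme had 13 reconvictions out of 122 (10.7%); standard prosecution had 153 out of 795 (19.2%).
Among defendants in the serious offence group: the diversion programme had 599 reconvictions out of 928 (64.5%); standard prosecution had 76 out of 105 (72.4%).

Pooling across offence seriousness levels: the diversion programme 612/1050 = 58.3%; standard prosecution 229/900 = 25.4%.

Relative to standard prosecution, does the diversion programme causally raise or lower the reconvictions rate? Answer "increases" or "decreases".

decreases

The stratified and pooled comparisons disagree (the diversion programme wins within each offence seriousness; standard prosecution wins overall), so the answer turns on the causal role of offence seriousness.
Offence seriousness satisfies the back-door criterion: it is not a descendant of the disposition, and it blocks the spurious path from disposition to outcome. Adjusting for it (i.e., using the within-offence seriousness rates) gives the causal effect.
Within each level — minor offence: 10.7% vs 19.2%; serious offence: 64.5% vs 72.4% — the diversion programme is lower every time.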